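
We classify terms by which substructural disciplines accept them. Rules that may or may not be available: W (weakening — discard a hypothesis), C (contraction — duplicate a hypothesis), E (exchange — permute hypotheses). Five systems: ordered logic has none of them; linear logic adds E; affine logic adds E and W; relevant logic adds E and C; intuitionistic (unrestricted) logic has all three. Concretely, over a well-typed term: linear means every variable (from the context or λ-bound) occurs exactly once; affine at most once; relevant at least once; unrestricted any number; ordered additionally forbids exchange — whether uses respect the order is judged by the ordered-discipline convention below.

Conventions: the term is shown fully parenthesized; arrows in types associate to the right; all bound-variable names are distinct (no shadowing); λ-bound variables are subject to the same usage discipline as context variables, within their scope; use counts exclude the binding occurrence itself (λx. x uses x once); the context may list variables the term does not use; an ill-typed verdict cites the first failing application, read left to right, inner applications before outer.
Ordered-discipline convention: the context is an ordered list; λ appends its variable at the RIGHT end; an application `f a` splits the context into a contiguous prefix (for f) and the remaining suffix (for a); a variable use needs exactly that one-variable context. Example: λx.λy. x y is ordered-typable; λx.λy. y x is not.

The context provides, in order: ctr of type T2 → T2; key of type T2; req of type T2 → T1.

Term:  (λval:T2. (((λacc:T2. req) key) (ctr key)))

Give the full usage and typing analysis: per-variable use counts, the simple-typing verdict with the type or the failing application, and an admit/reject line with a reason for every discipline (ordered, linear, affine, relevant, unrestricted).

use counts: ctr=1, key=2, req=1, val (λ-bound)=0, acc (λ-bound)=0
use order (left to right): req, key, ctr, key
typing: well-typed — term : T2 → T1
ordered: ✗ — repeated use of key ×2; needs weakening: val, acc unused
linear: ✗ — repeated use of key ×2; needs weakening: val, acc unused
affine: ✗ — repeated use of key ×2
relevant: ✗ — needs weakening: val, acc unused
unrestricted: ✓ — simply typable at T2 → T1; W, C, E all held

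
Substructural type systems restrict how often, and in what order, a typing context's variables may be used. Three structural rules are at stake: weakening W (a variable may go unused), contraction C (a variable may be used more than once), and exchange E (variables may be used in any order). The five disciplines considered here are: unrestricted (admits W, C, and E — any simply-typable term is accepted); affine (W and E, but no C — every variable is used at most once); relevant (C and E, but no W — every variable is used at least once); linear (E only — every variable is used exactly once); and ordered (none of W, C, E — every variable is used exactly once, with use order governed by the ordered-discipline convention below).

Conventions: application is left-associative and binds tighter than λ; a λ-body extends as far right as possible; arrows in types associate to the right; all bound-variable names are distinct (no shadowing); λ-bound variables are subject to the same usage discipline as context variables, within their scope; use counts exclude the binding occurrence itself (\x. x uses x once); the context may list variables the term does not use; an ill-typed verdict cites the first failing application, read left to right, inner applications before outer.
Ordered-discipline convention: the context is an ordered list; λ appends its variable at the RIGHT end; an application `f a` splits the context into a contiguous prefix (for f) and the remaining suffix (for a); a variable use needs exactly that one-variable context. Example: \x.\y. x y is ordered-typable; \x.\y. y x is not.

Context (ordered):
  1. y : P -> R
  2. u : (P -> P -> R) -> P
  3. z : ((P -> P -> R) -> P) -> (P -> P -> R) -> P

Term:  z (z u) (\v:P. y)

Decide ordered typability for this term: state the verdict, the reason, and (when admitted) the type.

no — z ×2 used more than once (contraction); unused: v — weakening required
usage: y=1; u=1; z=2; v [bound]=0
use order (left to right): z, z, u, y
typing: ✓ — P
all disciplines: ordered ✗; linear ✗; affine ✗; relevant ✗; unrestricted ✓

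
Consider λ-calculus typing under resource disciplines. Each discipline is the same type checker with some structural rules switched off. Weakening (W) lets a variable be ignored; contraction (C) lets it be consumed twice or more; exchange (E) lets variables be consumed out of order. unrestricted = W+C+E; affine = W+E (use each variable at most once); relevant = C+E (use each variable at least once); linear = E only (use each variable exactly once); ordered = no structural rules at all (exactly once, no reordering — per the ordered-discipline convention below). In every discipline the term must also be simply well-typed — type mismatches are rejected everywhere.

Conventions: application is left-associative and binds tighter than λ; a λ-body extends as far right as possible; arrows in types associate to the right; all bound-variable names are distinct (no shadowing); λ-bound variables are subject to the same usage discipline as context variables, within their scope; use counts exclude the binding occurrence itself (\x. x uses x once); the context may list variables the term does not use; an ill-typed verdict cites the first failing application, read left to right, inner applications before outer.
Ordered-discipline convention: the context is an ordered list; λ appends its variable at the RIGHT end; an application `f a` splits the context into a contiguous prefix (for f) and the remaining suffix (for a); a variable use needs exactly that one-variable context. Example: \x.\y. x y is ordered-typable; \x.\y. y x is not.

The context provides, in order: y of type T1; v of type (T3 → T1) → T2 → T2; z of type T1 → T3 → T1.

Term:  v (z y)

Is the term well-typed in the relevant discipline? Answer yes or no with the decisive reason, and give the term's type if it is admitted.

yes — at least one use each (y, v, z); term : T2 → T2
counts: y: 1×; v: 1×; z: 1×
order of uses: v, z, y
typing: well-typed at T2 → T2
across the five disciplines: ordered ✗ · linear ✓ · affine ✓ · relevant ✓ · unrestricted ✓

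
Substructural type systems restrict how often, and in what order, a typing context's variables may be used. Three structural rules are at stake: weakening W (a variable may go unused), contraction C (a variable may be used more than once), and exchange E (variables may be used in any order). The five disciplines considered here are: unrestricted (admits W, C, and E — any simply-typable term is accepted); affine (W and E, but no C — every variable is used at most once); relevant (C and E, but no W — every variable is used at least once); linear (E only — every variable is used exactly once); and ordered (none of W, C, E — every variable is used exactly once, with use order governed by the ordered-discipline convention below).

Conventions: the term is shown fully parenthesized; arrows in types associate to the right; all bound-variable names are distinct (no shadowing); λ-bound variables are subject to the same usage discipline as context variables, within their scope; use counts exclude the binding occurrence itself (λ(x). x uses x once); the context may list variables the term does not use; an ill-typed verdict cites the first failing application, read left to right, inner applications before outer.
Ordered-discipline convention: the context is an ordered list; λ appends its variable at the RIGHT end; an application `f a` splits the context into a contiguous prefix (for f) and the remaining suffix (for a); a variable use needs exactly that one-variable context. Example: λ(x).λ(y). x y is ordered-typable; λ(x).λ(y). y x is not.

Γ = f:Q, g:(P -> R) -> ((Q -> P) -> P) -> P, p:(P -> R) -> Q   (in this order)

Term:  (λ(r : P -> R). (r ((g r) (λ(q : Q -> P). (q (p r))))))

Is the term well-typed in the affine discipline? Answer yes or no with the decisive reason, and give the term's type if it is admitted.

no — needs contraction — r ×3
use counts: f ×0, g ×1, p ×1, r [bound] ×3, q [bound] ×1
left-to-right use order: r, g, r, q, p, r
typing: ✓ — (P -> R) -> R
all disciplines: ordered ✗ · linear ✗ · affine ✗ · relevant ✗ · unrestricted ✓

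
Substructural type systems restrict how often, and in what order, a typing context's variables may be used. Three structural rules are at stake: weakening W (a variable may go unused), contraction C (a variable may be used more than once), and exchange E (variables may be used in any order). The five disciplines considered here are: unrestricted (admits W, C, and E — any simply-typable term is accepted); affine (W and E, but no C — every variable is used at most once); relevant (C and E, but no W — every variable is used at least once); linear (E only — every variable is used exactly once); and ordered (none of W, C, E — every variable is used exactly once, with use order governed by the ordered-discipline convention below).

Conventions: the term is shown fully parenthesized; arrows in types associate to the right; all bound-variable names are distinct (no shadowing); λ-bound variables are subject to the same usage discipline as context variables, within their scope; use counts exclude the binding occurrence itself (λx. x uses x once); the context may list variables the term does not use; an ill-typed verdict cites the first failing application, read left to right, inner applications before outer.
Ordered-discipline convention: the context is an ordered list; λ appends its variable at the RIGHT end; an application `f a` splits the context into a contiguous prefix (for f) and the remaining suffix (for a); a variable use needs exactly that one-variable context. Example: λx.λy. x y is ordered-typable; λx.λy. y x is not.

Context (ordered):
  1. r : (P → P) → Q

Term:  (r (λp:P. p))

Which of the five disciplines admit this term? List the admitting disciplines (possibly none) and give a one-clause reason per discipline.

admitting disciplines: ordered, linear, affine, relevant, unrestricted
use counts: r=1, p (bound)=1
use order (left to right): r, p
typing: well-typed at Q
ordered ✓ (r, p once each; derivable with no W/C/E)
linear ✓ (exactly-once usage across r, p)
affine ✓ (none of r, p used more than once)
relevant ✓ (r, p: all used, weakening unneeded)
unrestricted ✓ (type-checks (Q) and nothing is barred)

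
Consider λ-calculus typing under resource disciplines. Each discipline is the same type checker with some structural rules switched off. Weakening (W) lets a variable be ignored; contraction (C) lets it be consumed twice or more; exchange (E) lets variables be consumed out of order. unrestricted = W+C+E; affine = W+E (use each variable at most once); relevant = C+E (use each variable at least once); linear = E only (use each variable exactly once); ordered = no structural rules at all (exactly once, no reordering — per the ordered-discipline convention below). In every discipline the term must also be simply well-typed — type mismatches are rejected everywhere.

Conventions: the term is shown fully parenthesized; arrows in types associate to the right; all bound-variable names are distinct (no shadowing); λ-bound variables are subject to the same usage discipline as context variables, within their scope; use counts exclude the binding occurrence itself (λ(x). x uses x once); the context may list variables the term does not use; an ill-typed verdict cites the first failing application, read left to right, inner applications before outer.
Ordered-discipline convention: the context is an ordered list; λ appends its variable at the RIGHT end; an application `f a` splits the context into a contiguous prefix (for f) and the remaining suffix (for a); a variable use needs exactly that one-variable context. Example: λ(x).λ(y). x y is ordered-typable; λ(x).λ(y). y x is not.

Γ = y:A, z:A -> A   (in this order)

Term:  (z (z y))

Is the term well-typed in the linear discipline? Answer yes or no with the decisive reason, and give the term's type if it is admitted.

no — z ×2 used more than once (contraction)
counts: y: 1, z: 2
uses in reading order: z, z, y
typing: well-typed — term : A
all disciplines: ordered ✗ · linear ✗ · affine ✗ · relevant ✓ · unrestricted ✓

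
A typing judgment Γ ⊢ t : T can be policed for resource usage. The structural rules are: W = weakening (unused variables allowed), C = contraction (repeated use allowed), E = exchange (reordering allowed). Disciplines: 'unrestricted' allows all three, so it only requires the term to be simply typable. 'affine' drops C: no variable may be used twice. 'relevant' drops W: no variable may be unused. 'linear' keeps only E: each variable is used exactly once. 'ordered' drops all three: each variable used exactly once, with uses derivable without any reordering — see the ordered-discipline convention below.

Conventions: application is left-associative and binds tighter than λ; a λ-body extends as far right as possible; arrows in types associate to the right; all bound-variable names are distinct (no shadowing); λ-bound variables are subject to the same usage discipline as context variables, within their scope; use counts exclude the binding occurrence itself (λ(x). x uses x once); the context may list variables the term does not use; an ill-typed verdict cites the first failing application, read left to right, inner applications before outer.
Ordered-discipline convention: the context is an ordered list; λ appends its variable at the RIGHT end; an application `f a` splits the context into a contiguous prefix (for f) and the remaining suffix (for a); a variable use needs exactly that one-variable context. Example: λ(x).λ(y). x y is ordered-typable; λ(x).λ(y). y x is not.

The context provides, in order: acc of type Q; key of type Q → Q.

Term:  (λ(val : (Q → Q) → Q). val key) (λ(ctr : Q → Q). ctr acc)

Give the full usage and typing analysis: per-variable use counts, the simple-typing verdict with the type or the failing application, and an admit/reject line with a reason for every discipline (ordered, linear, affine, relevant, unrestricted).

variable uses: acc=1, key=1, val (bound)=1, ctr (bound)=1
use order (left to right): val, key, ctr, acc
typing: well-typed — term : Q
ordered: ✗ — use order val, key, ctr, acc needs exchange
linear: ✓ — exactly-once usage across acc, key, val, ctr
affine: ✓ — at most one use each (acc, key, val, ctr)
relevant: ✓ — every one of acc, key, val, ctr appears
unrestricted: ✓ — well-typed at Q; no restrictions here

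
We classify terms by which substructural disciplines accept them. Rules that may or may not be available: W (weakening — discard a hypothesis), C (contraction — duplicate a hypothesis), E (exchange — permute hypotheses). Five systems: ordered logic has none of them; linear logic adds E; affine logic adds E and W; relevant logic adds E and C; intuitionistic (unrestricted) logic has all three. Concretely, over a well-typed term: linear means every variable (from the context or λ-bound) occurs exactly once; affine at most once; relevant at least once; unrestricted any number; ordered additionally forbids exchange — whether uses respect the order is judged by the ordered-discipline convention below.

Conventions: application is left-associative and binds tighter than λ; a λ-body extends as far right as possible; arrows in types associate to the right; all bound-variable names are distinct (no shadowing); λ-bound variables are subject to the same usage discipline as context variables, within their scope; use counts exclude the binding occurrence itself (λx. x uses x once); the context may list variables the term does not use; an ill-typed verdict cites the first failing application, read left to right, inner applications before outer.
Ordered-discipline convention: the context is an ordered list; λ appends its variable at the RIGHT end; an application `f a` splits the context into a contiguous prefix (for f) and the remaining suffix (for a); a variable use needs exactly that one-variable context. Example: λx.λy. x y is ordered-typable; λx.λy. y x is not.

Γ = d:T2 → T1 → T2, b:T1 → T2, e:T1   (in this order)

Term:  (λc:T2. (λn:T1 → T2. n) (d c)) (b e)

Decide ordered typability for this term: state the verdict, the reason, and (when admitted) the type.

yes — d, b, e, c, n: once each, no exchange needed; term : T1 → T2
variable uses: d ×1; b ×1; e ×1; c [bound] ×1; n [bound] ×1
uses in reading order: n, d, c, b, e
typing: ✓ — T1 → T2
summary: ordered ✓ | linear ✓ | affine ✓ | relevant ✓ | unrestricted ✓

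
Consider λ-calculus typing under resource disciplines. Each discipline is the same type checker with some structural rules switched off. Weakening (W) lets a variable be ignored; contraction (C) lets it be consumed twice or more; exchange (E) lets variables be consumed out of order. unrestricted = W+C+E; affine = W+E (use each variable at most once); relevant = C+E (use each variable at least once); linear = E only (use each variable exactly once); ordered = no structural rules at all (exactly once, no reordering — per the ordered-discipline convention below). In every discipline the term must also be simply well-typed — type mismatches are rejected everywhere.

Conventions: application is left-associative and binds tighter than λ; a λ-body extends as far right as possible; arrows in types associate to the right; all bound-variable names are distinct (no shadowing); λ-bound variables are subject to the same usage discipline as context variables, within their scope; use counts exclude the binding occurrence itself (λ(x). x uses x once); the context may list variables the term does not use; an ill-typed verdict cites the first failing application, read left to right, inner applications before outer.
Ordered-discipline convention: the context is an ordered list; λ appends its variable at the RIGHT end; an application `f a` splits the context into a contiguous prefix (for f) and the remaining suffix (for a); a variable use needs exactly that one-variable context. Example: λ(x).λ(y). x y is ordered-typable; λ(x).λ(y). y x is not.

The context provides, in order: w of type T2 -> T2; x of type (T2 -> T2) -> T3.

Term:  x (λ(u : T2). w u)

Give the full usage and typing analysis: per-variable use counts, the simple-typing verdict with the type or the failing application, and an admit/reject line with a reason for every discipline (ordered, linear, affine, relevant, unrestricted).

use counts: w: 1; x: 1; u (bound): 1
uses in reading order: x, w, u
typing: the term checks, with type T3
ordered ✗ (needs exchange: uses follow x, w, u)
linear ✓ (exactly-once usage across w, x, u)
affine ✓ (w, x, u: no repeats, contraction unneeded)
relevant ✓ (at least one use each (w, x, u))
unrestricted ✓ (simply typable at T3; W, C, E all held)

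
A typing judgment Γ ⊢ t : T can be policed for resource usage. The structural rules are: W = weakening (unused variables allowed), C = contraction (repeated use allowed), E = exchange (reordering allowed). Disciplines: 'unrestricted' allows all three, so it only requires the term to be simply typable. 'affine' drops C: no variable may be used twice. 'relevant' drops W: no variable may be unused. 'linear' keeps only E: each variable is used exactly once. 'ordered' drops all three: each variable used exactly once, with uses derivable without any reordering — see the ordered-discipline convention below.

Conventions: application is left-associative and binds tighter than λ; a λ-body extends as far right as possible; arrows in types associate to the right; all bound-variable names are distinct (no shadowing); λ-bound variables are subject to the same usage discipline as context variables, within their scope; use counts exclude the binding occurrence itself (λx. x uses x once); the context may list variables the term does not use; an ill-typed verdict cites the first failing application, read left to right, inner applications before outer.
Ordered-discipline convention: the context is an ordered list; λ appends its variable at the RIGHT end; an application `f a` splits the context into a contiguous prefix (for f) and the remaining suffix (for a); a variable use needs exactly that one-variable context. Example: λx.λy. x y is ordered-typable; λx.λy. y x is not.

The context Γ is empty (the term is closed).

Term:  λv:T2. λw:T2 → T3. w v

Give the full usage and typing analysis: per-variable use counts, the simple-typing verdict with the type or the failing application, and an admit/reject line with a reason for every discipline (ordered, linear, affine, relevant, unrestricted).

usage: v [bound]: 1, w [bound]: 1
use order (left to right): w, v
typing: ✓ — T2 → (T2 → T3) → T3
ordered: ✗ — no contiguous prefix/suffix split fits w, v
linear: ✓ — each of v, w used exactly once
affine: ✓ — v, w: no repeats, contraction unneeded
relevant: ✓ — at least one use each (v, w)
unrestricted: ✓ — simply typable at T2 → (T2 → T3) → T3; W, C, E all held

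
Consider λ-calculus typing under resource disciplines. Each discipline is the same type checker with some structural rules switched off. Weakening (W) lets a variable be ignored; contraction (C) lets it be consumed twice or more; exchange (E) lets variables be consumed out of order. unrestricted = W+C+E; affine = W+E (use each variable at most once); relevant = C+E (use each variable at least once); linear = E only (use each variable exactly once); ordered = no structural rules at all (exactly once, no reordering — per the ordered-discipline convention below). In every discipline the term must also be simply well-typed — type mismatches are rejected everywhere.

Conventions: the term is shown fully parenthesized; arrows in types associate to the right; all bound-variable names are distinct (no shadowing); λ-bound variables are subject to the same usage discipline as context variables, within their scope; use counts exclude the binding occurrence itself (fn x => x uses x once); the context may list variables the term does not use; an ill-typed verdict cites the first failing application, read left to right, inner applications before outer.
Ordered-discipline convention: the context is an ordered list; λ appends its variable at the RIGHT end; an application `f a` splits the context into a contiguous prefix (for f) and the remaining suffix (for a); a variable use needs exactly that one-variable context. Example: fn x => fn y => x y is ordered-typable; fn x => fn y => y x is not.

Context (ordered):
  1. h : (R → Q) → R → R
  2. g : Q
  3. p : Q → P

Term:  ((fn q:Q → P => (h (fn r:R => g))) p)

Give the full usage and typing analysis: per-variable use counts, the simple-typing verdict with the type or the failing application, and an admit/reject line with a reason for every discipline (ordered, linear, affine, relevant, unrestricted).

counts: h: 1×, g: 1×, p: 1×, q [bound]: 0×, r [bound]: 0×
order of uses: h, g, p
typing: well-typed at R → R
ordered: ✗, q, r left unused
linear: ✗, q, r left unused
affine: ✓, no duplicate uses among h, g, p, q, r
relevant: ✗, q, r left unused
unrestricted: ✓, type-checks (R → R) and nothing is barred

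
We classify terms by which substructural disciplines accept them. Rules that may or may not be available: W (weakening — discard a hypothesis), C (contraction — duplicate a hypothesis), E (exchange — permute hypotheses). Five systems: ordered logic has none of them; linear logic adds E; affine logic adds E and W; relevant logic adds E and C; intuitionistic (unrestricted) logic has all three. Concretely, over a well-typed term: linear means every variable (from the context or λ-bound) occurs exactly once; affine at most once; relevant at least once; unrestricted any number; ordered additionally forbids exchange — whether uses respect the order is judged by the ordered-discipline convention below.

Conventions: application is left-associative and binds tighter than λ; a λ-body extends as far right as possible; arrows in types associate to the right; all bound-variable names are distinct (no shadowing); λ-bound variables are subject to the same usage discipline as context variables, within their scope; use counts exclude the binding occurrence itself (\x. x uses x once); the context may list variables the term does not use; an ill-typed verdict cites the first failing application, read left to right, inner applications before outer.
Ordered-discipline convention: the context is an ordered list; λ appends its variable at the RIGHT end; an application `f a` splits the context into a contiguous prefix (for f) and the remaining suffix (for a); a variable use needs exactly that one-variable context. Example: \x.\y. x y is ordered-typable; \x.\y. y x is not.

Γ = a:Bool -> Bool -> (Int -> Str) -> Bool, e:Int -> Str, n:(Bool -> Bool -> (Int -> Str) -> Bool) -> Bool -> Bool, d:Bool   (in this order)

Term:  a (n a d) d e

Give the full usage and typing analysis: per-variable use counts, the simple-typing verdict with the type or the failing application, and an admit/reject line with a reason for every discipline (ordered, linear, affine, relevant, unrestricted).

use counts: a: 2×; e: 1×; n: 1×; d: 2×
uses in reading order: a, n, a, d, d, e
typing: the term checks, with type Bool
ordered: ✗, needs contraction — a ×2, d ×2
linear: ✗, needs contraction — a ×2, d ×2
affine: ✗, needs contraction — a ×2, d ×2
relevant: ✓, none of a, e, n, d goes unused
unrestricted: ✓, well-typed at Bool; no restrictions here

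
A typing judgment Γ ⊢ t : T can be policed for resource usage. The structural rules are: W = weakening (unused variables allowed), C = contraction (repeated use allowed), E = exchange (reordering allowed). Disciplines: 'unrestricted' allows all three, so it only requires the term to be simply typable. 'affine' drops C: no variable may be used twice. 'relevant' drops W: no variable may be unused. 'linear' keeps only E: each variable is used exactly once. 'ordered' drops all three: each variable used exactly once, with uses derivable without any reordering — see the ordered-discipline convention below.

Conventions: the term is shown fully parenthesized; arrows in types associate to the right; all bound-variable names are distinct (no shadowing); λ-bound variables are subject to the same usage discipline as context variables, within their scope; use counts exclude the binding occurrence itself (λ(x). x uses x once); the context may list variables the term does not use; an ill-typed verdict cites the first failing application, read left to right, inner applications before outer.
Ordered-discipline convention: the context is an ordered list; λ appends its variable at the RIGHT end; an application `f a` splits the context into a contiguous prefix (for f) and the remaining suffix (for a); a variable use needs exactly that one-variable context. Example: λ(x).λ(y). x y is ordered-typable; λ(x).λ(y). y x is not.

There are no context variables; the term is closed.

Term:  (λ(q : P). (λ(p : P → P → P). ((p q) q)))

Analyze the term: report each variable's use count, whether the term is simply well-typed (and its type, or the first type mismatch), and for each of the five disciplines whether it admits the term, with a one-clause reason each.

use counts: q [bound]=2; p [bound]=1
uses in reading order: p, q, q
typing: well-typed at P → (P → P → P) → P
ordered ✗ (needs contraction — q ×2)
linear ✗ (needs contraction — q ×2)
affine ✗ (needs contraction — q ×2)
relevant ✓ (every one of q, p appears)
unrestricted ✓ (typability at P → (P → P → P) → P is all that's needed)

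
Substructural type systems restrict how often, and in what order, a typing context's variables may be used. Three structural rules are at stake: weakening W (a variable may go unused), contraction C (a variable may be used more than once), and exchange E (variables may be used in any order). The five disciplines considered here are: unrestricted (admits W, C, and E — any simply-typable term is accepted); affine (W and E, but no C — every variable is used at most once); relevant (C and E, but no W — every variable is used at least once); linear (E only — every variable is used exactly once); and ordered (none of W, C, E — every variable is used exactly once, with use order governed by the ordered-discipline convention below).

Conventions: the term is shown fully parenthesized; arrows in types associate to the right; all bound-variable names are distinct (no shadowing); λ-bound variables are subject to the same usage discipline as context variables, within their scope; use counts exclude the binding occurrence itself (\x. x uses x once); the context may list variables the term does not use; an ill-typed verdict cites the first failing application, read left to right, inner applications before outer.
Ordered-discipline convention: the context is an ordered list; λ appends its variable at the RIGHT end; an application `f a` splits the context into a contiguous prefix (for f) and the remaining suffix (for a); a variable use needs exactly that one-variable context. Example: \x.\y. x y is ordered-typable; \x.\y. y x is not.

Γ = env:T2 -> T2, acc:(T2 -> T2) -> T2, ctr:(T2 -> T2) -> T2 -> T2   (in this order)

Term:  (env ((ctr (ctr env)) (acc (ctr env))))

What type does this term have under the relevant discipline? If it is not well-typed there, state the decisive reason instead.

term : T2
counts: env: 3, acc: 1, ctr: 3
left-to-right use order: env, ctr, ctr, env, acc, ctr, env
typing: ✓ — T2
across the five disciplines: ordered ✗; linear ✗; affine ✗; relevant ✓; unrestricted ✓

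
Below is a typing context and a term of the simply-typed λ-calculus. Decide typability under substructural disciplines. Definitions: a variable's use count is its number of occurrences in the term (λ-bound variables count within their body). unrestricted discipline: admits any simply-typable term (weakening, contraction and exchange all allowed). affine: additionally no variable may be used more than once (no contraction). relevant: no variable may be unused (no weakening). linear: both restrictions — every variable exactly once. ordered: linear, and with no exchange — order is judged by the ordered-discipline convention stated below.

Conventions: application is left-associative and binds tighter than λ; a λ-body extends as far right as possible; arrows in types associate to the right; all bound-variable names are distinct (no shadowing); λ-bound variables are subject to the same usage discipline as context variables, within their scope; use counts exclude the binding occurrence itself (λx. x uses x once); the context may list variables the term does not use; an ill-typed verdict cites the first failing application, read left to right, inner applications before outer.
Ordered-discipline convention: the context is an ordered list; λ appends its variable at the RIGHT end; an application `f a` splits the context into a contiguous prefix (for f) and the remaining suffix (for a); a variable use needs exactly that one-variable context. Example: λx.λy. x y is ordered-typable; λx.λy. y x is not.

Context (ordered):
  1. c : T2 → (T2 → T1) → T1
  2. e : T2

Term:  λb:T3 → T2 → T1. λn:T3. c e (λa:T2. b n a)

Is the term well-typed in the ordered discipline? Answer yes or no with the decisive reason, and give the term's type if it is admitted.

yes — single-use (c, e, b, n, a), ordered derivation ok; term : (T3 → T2 → T1) → T3 → T1
variable uses: c: 1; e: 1; b [bound]: 1; n [bound]: 1; a [bound]: 1
use order (left to right): c, e, b, n, a
typing: ✓ — (T3 → T2 → T1) → T3 → T1
per-discipline verdicts: ordered ✓ · linear ✓ · affine ✓ · relevant ✓ · unrestricted ✓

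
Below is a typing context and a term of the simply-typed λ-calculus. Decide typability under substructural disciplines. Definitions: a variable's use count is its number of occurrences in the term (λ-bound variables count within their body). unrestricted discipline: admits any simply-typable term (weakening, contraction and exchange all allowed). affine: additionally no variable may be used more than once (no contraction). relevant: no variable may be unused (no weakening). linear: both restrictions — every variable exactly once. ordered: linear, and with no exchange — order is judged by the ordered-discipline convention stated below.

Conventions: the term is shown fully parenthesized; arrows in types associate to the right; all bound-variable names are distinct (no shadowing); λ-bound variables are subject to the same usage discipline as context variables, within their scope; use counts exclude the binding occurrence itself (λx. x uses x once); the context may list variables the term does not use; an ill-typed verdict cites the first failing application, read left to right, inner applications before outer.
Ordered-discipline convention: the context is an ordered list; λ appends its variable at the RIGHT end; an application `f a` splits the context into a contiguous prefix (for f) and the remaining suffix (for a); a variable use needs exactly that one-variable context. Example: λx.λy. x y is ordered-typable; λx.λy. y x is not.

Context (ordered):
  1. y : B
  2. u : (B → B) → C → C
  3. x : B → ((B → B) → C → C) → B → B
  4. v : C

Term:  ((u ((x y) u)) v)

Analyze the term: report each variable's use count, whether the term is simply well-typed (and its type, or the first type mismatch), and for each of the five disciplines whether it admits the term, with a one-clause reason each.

counts: y: 1×, u: 2×, x: 1×, v: 1×
uses in reading order: u, x, y, u, v
typing: the term checks, with type C
ordered: ✗, needs contraction — u ×2
linear: ✗, needs contraction — u ×2
affine: ✗, needs contraction — u ×2
relevant: ✓, none of y, u, x, v goes unused
unrestricted: ✓, typability at C is all that's needed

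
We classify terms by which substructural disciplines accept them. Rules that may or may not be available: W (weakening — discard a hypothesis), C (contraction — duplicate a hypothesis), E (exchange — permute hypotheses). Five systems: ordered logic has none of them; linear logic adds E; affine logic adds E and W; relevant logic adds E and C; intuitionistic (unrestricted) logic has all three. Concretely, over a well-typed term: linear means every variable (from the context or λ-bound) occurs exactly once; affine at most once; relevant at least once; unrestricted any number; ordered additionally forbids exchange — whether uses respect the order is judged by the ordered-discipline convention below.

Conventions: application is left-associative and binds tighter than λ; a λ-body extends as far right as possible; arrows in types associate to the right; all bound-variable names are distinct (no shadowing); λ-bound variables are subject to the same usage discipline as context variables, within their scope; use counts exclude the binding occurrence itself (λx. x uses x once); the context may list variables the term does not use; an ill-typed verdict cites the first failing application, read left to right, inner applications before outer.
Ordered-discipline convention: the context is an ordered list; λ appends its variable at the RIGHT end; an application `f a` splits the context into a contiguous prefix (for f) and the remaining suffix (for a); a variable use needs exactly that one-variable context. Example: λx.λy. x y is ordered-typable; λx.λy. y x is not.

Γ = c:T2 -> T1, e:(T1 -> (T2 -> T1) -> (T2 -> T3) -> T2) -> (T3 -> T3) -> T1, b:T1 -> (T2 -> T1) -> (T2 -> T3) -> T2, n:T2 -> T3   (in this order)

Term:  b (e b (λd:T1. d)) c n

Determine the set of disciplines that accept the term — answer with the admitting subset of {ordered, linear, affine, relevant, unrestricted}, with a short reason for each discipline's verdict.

admitted by: none
usage: c ×1; e ×1; b ×2; n ×1; d (λ-bound) ×1
use order (left to right): b, e, b, d, c, n
typing: ill-typed: a function awaiting T3 -> T3 gets T1 -> T1
ordered: ✗ — not simply typable
linear: ✗ — fails simple typing
affine: ✗ — a type mismatch blocks all five
relevant: ✗ — the type mismatch rejects it
unrestricted: ✗ — not simply typable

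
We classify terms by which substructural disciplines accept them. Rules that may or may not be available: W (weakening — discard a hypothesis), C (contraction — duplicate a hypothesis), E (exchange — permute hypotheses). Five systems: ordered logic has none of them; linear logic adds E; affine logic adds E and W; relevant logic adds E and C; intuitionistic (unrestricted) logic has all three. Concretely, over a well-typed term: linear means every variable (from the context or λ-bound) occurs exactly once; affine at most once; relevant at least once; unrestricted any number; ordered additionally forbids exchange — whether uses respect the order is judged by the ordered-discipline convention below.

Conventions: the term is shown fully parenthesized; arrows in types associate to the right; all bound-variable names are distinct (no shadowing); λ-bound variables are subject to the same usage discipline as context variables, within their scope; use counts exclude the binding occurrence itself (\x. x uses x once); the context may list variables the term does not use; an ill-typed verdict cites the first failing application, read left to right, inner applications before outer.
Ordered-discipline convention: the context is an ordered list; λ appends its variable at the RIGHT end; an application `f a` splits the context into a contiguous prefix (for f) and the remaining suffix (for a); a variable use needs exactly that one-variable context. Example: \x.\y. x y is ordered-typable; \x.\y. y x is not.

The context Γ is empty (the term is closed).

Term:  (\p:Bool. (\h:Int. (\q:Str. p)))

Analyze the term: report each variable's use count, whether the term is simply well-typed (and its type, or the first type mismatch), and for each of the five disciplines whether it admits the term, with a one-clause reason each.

use counts: p [bound]: 1; h [bound]: 0; q [bound]: 0
uses in reading order: p
typing: well-typed at Bool -> Int -> Str -> Bool
ordered: ✗, h, q left unused
linear: ✗, h, q left unused
affine: ✓, p, h, q: no repeats, contraction unneeded
relevant: ✗, h, q left unused
unrestricted: ✓, well-typed at Bool -> Int -> Str -> Bool; no restrictions here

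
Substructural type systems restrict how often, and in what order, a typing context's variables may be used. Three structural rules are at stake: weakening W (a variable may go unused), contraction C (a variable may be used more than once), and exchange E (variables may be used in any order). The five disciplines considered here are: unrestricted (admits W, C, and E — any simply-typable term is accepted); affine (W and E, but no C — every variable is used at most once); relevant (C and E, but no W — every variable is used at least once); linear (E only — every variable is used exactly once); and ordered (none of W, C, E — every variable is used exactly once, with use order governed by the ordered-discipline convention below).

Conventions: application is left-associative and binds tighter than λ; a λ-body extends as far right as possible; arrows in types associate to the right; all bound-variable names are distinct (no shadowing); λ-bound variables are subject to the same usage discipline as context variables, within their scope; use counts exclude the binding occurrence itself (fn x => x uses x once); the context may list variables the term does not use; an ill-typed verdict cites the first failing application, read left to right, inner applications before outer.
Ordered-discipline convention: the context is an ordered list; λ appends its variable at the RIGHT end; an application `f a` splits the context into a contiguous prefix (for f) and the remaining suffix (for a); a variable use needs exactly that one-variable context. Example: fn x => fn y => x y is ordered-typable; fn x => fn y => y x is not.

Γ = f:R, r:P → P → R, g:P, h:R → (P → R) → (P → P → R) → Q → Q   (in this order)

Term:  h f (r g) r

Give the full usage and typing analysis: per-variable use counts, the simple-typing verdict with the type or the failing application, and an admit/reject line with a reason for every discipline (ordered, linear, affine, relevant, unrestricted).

counts: f=1, r=2, g=1, h=1
order of uses: h, f, r, g, r
typing: well-typed at Q → Q
ordered: ✗ — uses contraction: r ×2
linear: ✗ — uses contraction: r ×2
affine: ✗ — uses contraction: r ×2
relevant: ✓ — none of f, r, g, h goes unused
unrestricted: ✓ — simply typable at Q → Q; W, C, E all held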